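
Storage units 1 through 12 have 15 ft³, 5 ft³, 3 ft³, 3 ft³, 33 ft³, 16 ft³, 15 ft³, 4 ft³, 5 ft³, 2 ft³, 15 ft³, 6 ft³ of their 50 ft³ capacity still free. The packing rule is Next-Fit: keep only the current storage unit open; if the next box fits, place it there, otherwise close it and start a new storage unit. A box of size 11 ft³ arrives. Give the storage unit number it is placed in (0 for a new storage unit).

0

Next-Fit only looks at storage unit 12, which has 6 ft³ free.
11 ft³ does not fit, so a new storage unit is opened.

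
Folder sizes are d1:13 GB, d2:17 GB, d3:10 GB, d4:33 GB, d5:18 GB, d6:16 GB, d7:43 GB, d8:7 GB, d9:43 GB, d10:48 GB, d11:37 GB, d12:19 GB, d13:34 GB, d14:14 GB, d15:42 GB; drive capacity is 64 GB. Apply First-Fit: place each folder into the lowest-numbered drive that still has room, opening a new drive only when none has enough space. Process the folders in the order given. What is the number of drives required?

8 drives

d1 (13 GB) → drive 1 (remaining 51 GB)
d2 (17 GB) → drive 1 (remaining 34 GB)
d3 (10 GB) → drive 1 (remaining 24 GB)
d4 (33 GB) → drive 2 (remaining 31 GB)
d5 (18 GB) → drive 1 (remaining 6 GB)
d6 (16 GB) → drive 2 (remaining 15 GB)
d7 (43 GB) → drive 3 (remaining 21 GB)
d8 (7 GB) → drive 2 (remaining 8 GB)
d9 (43 GB) → drive 4 (remaining 21 GB)
d10 (48 GB) → drive 5 (remaining 16 GB)
d11 (37 GB) → drive 6 (remaining 27 GB)
d12 (19 GB) → drive 3 (remaining 2 GB)
d13 (34 GB) → drive 7 (remaining 30 GB)
d14 (14 GB) → drive 4 (remaining 7 GB)
d15 (42 GB) → drive 8 (remaining 22 GB)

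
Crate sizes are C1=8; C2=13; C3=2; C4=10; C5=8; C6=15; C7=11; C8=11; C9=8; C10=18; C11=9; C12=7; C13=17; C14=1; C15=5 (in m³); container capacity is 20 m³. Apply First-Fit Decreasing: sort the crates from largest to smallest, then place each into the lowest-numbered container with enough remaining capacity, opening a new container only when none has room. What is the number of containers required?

Sorted descending: 18, 17, 15, 13, 11, 11, 10, 9, 8, 8, 8, 7, 5, 2, 1.
18 m³ → container 1 (remaining 2 m³)
17 m³ → container 2 (remaining 3 m³)
15 m³ → container 3 (remaining 5 m³)
13 m³ → container 4 (remaining 7 m³)
11 m³ → container 5 (remaining 9 m³)
11 m³ → container 6 (remaining 9 m³)
10 m³ → container 7 (remaining 10 m³)
9 m³ → container 5 (remaining 0 m³)
8 m³ → container 6 (remaining 1 m³)
8 m³ → container 7 (remaining 2 m³)
8 m³ → container 8 (remaining 12 m³)
7 m³ → container 4 (remaining 0 m³)
5 m³ → container 3 (remaining 0 m³)
2 m³ → container 1 (remaining 0 m³)
1 m³ → container 2 (remaining 2 m³)

8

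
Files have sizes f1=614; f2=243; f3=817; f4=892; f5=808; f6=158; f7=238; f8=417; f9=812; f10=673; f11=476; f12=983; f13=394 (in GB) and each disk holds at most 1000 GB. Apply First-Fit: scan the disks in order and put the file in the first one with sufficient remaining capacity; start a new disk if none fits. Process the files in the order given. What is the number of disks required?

f1 (614 GB) → disk 1 (remaining 386 GB)
f2 (243 GB) → disk 1 (remaining 143 GB)
f3 (817 GB) → disk 2 (remaining 183 GB)
f4 (892 GB) → disk 3 (remaining 108 GB)
f5 (808 GB) → disk 4 (remaining 192 GB)
f6 (158 GB) → disk 2 (remaining 25 GB)
f7 (238 GB) → disk 5 (remaining 762 GB)
f8 (417 GB) → disk 5 (remaining 345 GB)
f9 (812 GB) → disk 6 (remaining 188 GB)
f10 (673 GB) → disk 7 (remaining 327 GB)
f11 (476 GB) → disk 8 (remaining 524 GB)
f12 (983 GB) → disk 9 (remaining 17 GB)
f13 (394 GB) → disk 8 (remaining 130 GB)
Final disks: [614,243] [817,158] [892] [808] [238,417] [812] [673] [476,394] [983].

9 disks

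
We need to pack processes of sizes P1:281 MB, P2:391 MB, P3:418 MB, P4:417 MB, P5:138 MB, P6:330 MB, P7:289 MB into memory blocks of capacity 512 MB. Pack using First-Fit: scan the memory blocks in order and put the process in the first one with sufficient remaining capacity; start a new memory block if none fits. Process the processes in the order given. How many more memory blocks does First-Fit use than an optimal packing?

First-Fit: [281,138] [391] [418] [417] [330] [289] → 6 memory blocks.
6 processes exceed 256 MB (half the capacity), and no two of those can share a memory block, so at least 6 memory blocks are needed.
So 6 is already optimal.

0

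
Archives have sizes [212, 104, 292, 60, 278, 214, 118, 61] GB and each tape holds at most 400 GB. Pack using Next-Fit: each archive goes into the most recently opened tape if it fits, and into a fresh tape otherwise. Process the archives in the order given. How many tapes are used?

4 tapes

212 GB → tape 1 (remaining 188 GB)
104 GB → tape 1 (remaining 84 GB)
292 GB → tape 2 (remaining 108 GB)
60 GB → tape 2 (remaining 48 GB)
278 GB → tape 3 (remaining 122 GB)
214 GB → tape 4 (remaining 186 GB)
118 GB → tape 4 (remaining 68 GB)
61 GB → tape 4 (remaining 7 GB)
Final tapes: [212,104] [292,60] [278] [214,118,61].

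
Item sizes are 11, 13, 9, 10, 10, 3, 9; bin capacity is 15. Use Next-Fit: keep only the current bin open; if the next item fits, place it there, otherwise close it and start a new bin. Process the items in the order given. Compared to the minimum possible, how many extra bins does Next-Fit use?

0

Next-Fit: [11] [13] [9] [10] [10,3] [9] → 6 bins.
6 items exceed 7.5 (half the capacity), and no two of those can share a bin, so at least 6 bins are needed.
So 6 is already optimal.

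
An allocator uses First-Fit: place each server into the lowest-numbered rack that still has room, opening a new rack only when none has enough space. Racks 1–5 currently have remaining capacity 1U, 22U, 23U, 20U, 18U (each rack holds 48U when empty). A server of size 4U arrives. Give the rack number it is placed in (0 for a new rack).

2

Racks with room: rack 2 (22U), rack 3 (23U), rack 4 (20U), rack 5 (18U).
The first with room is rack 2.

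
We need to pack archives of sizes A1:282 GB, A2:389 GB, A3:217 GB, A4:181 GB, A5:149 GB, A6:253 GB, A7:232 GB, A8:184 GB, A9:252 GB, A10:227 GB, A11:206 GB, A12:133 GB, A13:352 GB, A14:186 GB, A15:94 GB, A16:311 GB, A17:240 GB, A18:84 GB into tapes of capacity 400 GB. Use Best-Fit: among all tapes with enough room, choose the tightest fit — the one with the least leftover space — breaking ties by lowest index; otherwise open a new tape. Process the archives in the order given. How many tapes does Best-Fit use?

A1 (282 GB) → tape 1 (remaining 118 GB)
A2 (389 GB) → tape 2 (remaining 11 GB)
A3 (217 GB) → tape 3 (remaining 183 GB)
A4 (181 GB) → tape 3 (remaining 2 GB)
A5 (149 GB) → tape 4 (remaining 251 GB)
A6 (253 GB) → tape 5 (remaining 147 GB)
A7 (232 GB) → tape 4 (remaining 19 GB)
A8 (184 GB) → tape 6 (remaining 216 GB)
A9 (252 GB) → tape 7 (remaining 148 GB)
A10 (227 GB) → tape 8 (remaining 173 GB)
A11 (206 GB) → tape 6 (remaining 10 GB)
A12 (133 GB) → tape 5 (remaining 14 GB)
A13 (352 GB) → tape 9 (remaining 48 GB)
A14 (186 GB) → tape 10 (remaining 214 GB)
A15 (94 GB) → tape 1 (remaining 24 GB)
A16 (311 GB) → tape 11 (remaining 89 GB)
A17 (240 GB) → tape 12 (remaining 160 GB)
A18 (84 GB) → tape 11 (remaining 5 GB)

12 tapes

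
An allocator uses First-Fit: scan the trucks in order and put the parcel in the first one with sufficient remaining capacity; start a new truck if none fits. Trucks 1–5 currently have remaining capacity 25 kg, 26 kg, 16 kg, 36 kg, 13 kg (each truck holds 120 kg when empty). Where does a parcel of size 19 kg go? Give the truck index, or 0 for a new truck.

1

Trucks with room: truck 1 (25 kg), truck 2 (26 kg), truck 4 (36 kg).
The first with room is truck 1.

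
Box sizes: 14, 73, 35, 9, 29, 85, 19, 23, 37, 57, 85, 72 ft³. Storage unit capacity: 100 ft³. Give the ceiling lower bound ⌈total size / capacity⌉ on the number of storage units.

6

Total size = 14 + 73 + 35 + 9 + 29 + 85 + 19 + 23 + 37 + 57 + 85 + 72 = 538 ft³.
⌈538 / 100⌉ = 6.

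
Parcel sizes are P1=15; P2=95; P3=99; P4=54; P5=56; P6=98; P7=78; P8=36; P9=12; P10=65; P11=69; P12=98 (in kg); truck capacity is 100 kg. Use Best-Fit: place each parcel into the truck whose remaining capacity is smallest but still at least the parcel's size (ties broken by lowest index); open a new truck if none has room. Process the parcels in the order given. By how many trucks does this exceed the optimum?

Best-Fit: [15,54] [95] [99] [56,36] [98] [78,12] [65] [69] [98] → 9 trucks.
9 parcels exceed 50 kg (half the capacity), and no two of those can share a truck, so at least 9 trucks are needed.
So 9 is already optimal.

0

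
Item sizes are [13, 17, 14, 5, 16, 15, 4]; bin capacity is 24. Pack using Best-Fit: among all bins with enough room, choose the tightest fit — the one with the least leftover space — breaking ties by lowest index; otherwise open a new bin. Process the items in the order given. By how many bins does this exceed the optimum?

Best-Fit: [13] [17,5] [14] [16,4] [15] → 5 bins.
5 items exceed 12 (half the capacity), and no two of those can share a bin, so at least 5 bins are needed.
So 5 is already optimal.

0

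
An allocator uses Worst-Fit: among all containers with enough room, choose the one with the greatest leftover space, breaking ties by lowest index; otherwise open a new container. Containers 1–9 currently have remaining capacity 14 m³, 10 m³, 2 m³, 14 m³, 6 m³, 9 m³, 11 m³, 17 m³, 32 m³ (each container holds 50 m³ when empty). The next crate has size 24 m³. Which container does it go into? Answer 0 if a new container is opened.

9

Containers with room: container 9 (32 m³).
Most room is container 9 with 32 m³ free.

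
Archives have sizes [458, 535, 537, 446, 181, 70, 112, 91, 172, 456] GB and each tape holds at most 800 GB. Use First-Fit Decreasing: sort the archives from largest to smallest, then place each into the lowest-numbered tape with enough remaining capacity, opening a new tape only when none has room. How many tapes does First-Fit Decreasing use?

5 tapes

Sorted descending: 537, 535, 458, 456, 446, 181, 172, 112, 91, 70.
tape 1: place 537 GB, 263 GB left
tape 2: place 535 GB, 265 GB left
tape 3: place 458 GB, 342 GB left
tape 4: place 456 GB, 344 GB left
tape 5: place 446 GB, 354 GB left
tape 1: place 181 GB, 82 GB left
tape 2: place 172 GB, 93 GB left
tape 3: place 112 GB, 230 GB left
tape 2: place 91 GB, 2 GB left
tape 1: place 70 GB, 12 GB left
Final tapes: [537,181,70] [535,172,91] [458,112] [456] [446].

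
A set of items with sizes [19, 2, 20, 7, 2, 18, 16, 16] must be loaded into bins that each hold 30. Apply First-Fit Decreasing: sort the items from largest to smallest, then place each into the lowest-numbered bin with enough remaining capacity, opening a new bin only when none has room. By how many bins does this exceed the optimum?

0

First-Fit Decreasing: [20,7,2] [19,2] [18] [16] [16] → 5 bins.
5 items exceed 15 (half the capacity), and no two of those can share a bin, so at least 5 bins are needed.
So 5 is already optimal.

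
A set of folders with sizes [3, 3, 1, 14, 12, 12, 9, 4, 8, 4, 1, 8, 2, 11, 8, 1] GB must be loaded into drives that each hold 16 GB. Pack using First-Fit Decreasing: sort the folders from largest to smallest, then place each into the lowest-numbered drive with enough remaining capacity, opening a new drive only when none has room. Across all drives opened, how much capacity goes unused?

11

Sorted descending: 14, 12, 12, 11, 9, 8, 8, 8, 4, 4, 3, 3, 2, 1, 1, 1.
drive 1: place 14 GB, 2 GB left
drive 2: place 12 GB, 4 GB left
drive 3: place 12 GB, 4 GB left
drive 4: place 11 GB, 5 GB left
drive 5: place 9 GB, 7 GB left
drive 6: place 8 GB, 8 GB left
drive 6: place 8 GB, 0 GB left
drive 7: place 8 GB, 8 GB left
drive 2: place 4 GB, 0 GB left
drive 3: place 4 GB, 0 GB left
drive 4: place 3 GB, 2 GB left
drive 5: place 3 GB, 4 GB left
drive 1: place 2 GB, 0 GB left
drive 4: place 1 GB, 1 GB left
drive 4: place 1 GB, 0 GB left
drive 5: place 1 GB, 3 GB left
7 drives × 16 GB = 112 GB; used 101 GB; unused 11 GB.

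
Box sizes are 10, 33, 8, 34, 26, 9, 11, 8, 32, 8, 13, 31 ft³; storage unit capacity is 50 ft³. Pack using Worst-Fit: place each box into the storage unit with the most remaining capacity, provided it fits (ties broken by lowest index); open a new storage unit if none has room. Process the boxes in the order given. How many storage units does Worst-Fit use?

5

storage unit 1: place 10 ft³, 40 ft³ left
storage unit 1: place 33 ft³, 7 ft³ left
storage unit 2: place 8 ft³, 42 ft³ left
storage unit 2: place 34 ft³, 8 ft³ left
storage unit 3: place 26 ft³, 24 ft³ left
storage unit 3: place 9 ft³, 15 ft³ left
storage unit 3: place 11 ft³, 4 ft³ left
storage unit 2: place 8 ft³, 0 ft³ left
storage unit 4: place 32 ft³, 18 ft³ left
storage unit 4: place 8 ft³, 10 ft³ left
storage unit 5: place 13 ft³, 37 ft³ left
storage unit 5: place 31 ft³, 6 ft³ left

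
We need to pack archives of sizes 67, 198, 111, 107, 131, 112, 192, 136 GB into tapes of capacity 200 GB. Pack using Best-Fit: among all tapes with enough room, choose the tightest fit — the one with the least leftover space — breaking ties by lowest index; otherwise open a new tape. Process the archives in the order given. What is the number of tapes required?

tape 1: place 67 GB, 133 GB left
tape 2: place 198 GB, 2 GB left
tape 1: place 111 GB, 22 GB left
tape 3: place 107 GB, 93 GB left
tape 4: place 131 GB, 69 GB left
tape 5: place 112 GB, 88 GB left
tape 6: place 192 GB, 8 GB left
tape 7: place 136 GB, 64 GB left
Final tapes: [67,111] [198] [107] [131] [112] [192] [136].

7 tapes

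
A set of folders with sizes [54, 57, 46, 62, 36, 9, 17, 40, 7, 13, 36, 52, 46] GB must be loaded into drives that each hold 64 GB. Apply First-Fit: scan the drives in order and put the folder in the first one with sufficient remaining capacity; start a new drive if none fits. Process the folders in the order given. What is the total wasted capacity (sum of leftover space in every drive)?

drive 1: place 54 GB, 10 GB left
drive 2: place 57 GB, 7 GB left
drive 3: place 46 GB, 18 GB left
drive 4: place 62 GB, 2 GB left
drive 5: place 36 GB, 28 GB left
drive 1: place 9 GB, 1 GB left
drive 3: place 17 GB, 1 GB left
drive 6: place 40 GB, 24 GB left
drive 2: place 7 GB, 0 GB left
drive 5: place 13 GB, 15 GB left
drive 7: place 36 GB, 28 GB left
drive 8: place 52 GB, 12 GB left
drive 9: place 46 GB, 18 GB left
9 drives × 64 GB = 576 GB; used 475 GB; unused 101 GB.

101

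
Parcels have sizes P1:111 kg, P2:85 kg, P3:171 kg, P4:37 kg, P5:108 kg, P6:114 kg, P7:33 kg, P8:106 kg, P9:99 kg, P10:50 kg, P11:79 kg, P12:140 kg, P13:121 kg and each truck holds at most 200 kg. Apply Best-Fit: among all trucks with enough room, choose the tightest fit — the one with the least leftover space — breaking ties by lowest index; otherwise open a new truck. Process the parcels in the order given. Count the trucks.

truck 1: place P1 (111 kg), 89 kg left
truck 1: place P2 (85 kg), 4 kg left
truck 2: place P3 (171 kg), 29 kg left
truck 3: place P4 (37 kg), 163 kg left
truck 3: place P5 (108 kg), 55 kg left
truck 4: place P6 (114 kg), 86 kg left
truck 3: place P7 (33 kg), 22 kg left
truck 5: place P8 (106 kg), 94 kg left
truck 6: place P9 (99 kg), 101 kg left
truck 4: place P10 (50 kg), 36 kg left
truck 5: place P11 (79 kg), 15 kg left
truck 7: place P12 (140 kg), 60 kg left
truck 8: place P13 (121 kg), 79 kg left
Final trucks: [111,85] [171] [37,108,33] [114,50] [106,79] [99] [140] [121].

8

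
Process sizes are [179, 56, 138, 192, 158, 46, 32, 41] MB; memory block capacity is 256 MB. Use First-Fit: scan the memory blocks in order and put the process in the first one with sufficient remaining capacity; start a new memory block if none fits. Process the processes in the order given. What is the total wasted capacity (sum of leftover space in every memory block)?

179 MB → memory block 1 (remaining 77 MB)
56 MB → memory block 1 (remaining 21 MB)
138 MB → memory block 2 (remaining 118 MB)
192 MB → memory block 3 (remaining 64 MB)
158 MB → memory block 4 (remaining 98 MB)
46 MB → memory block 2 (remaining 72 MB)
32 MB → memory block 2 (remaining 40 MB)
41 MB → memory block 3 (remaining 23 MB)
4 memory blocks × 256 MB = 1024 MB; used 842 MB; unused 182 MB.

182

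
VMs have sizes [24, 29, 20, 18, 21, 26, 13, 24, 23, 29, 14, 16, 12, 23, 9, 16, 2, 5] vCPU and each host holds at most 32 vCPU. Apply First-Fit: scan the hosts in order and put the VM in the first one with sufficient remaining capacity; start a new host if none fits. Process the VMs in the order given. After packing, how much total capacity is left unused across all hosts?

host 1: place 24 vCPU, 8 vCPU left
host 2: place 29 vCPU, 3 vCPU left
host 3: place 20 vCPU, 12 vCPU left
host 4: place 18 vCPU, 14 vCPU left
host 5: place 21 vCPU, 11 vCPU left
host 6: place 26 vCPU, 6 vCPU left
host 4: place 13 vCPU, 1 vCPU left
host 7: place 24 vCPU, 8 vCPU left
host 8: place 23 vCPU, 9 vCPU left
host 9: place 29 vCPU, 3 vCPU left
host 10: place 14 vCPU, 18 vCPU left
host 10: place 16 vCPU, 2 vCPU left
host 3: place 12 vCPU, 0 vCPU left
host 11: place 23 vCPU, 9 vCPU left
host 5: place 9 vCPU, 2 vCPU left
host 12: place 16 vCPU, 16 vCPU left
host 1: place 2 vCPU, 6 vCPU left
host 1: place 5 vCPU, 1 vCPU left
12 hosts × 32 vCPU = 384 vCPU; used 324 vCPU; unused 60 vCPU.

60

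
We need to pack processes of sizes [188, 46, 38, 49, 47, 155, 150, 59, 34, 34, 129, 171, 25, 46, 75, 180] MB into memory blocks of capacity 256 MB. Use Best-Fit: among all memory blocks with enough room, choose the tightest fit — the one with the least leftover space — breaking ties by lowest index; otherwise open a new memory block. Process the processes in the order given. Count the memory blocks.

7

Put 188 MB in memory block 1; 68 MB remain.
Put 46 MB in memory block 1; 22 MB remain.
Put 38 MB in memory block 2; 218 MB remain.
Put 49 MB in memory block 2; 169 MB remain.
Put 47 MB in memory block 2; 122 MB remain.
Put 155 MB in memory block 3; 101 MB remain.
Put 150 MB in memory block 4; 106 MB remain.
Put 59 MB in memory block 3; 42 MB remain.
Put 34 MB in memory block 3; 8 MB remain.
Put 34 MB in memory block 4; 72 MB remain.
Put 129 MB in memory block 5; 127 MB remain.
Put 171 MB in memory block 6; 85 MB remain.
Put 25 MB in memory block 4; 47 MB remain.
Put 46 MB in memory block 4; 1 MB remain.
Put 75 MB in memory block 6; 10 MB remain.
Put 180 MB in memory block 7; 76 MB remain.
Final memory blocks: [188,46] [38,49,47] [155,59,34] [150,34,25,46] [129] [171,75] [180].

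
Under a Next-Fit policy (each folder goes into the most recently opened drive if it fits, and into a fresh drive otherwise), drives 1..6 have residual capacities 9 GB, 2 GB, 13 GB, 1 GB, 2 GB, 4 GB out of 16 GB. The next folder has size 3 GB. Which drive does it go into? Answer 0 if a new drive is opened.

Next-Fit only looks at drive 6, which has 4 GB free.
3 GB fits there.

6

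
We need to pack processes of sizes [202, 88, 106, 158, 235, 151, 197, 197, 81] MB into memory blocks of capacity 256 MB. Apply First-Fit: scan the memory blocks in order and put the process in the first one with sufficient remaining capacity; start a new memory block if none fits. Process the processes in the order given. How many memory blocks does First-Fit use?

202 MB → memory block 1 (remaining 54 MB)
88 MB → memory block 2 (remaining 168 MB)
106 MB → memory block 2 (remaining 62 MB)
158 MB → memory block 3 (remaining 98 MB)
235 MB → memory block 4 (remaining 21 MB)
151 MB → memory block 5 (remaining 105 MB)
197 MB → memory block 6 (remaining 59 MB)
197 MB → memory block 7 (remaining 59 MB)
81 MB → memory block 3 (remaining 17 MB)
Final memory blocks: [202] [88,106] [158,81] [235] [151] [197] [197].

7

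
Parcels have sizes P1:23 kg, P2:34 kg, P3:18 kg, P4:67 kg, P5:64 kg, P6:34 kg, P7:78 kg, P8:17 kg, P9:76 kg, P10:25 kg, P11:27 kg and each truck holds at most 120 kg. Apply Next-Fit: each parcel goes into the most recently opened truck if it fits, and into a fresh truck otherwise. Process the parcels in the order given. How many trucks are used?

Put P1 (23 kg) in truck 1; 97 kg remain.
Put P2 (34 kg) in truck 1; 63 kg remain.
Put P3 (18 kg) in truck 1; 45 kg remain.
Put P4 (67 kg) in truck 2; 53 kg remain.
Put P5 (64 kg) in truck 3; 56 kg remain.
Put P6 (34 kg) in truck 3; 22 kg remain.
Put P7 (78 kg) in truck 4; 42 kg remain.
Put P8 (17 kg) in truck 4; 25 kg remain.
Put P9 (76 kg) in truck 5; 44 kg remain.
Put P10 (25 kg) in truck 5; 19 kg remain.
Put P11 (27 kg) in truck 6; 93 kg remain.

6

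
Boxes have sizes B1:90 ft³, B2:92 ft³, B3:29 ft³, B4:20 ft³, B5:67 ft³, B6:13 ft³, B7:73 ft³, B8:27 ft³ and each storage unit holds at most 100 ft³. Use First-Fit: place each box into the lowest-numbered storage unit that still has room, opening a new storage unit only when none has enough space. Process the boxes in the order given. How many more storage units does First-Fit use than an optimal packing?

First-Fit: [90] [92] [29,20,13,27] [67] [73] → 5 storage units.
Total size 411 ft³; any packing needs at least ⌈411/100⌉ = 5 storage units.
So 5 is already optimal.

0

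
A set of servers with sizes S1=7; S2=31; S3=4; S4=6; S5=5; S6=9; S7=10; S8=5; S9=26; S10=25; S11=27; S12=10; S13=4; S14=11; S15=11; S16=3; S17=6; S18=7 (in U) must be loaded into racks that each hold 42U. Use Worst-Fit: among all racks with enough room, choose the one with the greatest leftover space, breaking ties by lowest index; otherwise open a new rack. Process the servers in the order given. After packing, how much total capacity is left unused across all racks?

Put S1 (7U) in rack 1; 35U remain.
Put S2 (31U) in rack 1; 4U remain.
Put S3 (4U) in rack 1; 0U remain.
Put S4 (6U) in rack 2; 36U remain.
Put S5 (5U) in rack 2; 31U remain.
Put S6 (9U) in rack 2; 22U remain.
Put S7 (10U) in rack 2; 12U remain.
Put S8 (5U) in rack 2; 7U remain.
Put S9 (26U) in rack 3; 16U remain.
Put S10 (25U) in rack 4; 17U remain.
Put S11 (27U) in rack 5; 15U remain.
Put S12 (10U) in rack 4; 7U remain.
Put S13 (4U) in rack 3; 12U remain.
Put S14 (11U) in rack 5; 4U remain.
Put S15 (11U) in rack 3; 1U remain.
Put S16 (3U) in rack 2; 4U remain.
Put S17 (6U) in rack 4; 1U remain.
Put S18 (7U) in rack 6; 35U remain.
6 racks × 42U = 252U; used 207U; unused 45U.

45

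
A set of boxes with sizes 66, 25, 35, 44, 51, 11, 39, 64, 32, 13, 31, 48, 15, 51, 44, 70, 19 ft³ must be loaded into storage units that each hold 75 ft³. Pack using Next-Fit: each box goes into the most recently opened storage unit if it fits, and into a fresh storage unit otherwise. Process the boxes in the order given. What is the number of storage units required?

13 storage units

Put 66 ft³ in storage unit 1; 9 ft³ remain.
Put 25 ft³ in storage unit 2; 50 ft³ remain.
Put 35 ft³ in storage unit 2; 15 ft³ remain.
Put 44 ft³ in storage unit 3; 31 ft³ remain.
Put 51 ft³ in storage unit 4; 24 ft³ remain.
Put 11 ft³ in storage unit 4; 13 ft³ remain.
Put 39 ft³ in storage unit 5; 36 ft³ remain.
Put 64 ft³ in storage unit 6; 11 ft³ remain.
Put 32 ft³ in storage unit 7; 43 ft³ remain.
Put 13 ft³ in storage unit 7; 30 ft³ remain.
Put 31 ft³ in storage unit 8; 44 ft³ remain.
Put 48 ft³ in storage unit 9; 27 ft³ remain.
Put 15 ft³ in storage unit 9; 12 ft³ remain.
Put 51 ft³ in storage unit 10; 24 ft³ remain.
Put 44 ft³ in storage unit 11; 31 ft³ remain.
Put 70 ft³ in storage unit 12; 5 ft³ remain.
Put 19 ft³ in storage unit 13; 56 ft³ remain.
Final storage units: [66] [25,35] [44] [51,11] [39] [64] [32,13] [31] [48,15] [51] [44] [70] [19].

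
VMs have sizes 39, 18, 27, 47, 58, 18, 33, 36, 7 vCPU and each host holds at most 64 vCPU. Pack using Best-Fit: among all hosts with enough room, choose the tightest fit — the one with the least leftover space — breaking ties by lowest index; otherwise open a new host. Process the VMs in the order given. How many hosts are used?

host 1: place 39 vCPU, 25 vCPU left
host 1: place 18 vCPU, 7 vCPU left
host 2: place 27 vCPU, 37 vCPU left
host 3: place 47 vCPU, 17 vCPU left
host 4: place 58 vCPU, 6 vCPU left
host 2: place 18 vCPU, 19 vCPU left
host 5: place 33 vCPU, 31 vCPU left
host 6: place 36 vCPU, 28 vCPU left
host 1: place 7 vCPU, 0 vCPU left

6 hosts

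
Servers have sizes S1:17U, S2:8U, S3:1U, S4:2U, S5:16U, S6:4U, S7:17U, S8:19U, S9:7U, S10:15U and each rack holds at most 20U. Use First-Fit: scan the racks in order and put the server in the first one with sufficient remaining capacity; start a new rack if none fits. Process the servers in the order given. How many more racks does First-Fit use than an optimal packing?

First-Fit: [17,1,2] [8,4,7] [16] [17] [19] [15] → 6 racks.
Total size 106U; any packing needs at least ⌈106/20⌉ = 6 racks.
So 6 is already optimal.

0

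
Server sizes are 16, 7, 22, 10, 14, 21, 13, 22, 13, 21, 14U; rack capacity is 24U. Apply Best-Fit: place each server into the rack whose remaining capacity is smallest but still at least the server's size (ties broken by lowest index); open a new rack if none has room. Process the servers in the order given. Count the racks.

9 racks

16U → rack 1 (remaining 8U)
7U → rack 1 (remaining 1U)
22U → rack 2 (remaining 2U)
10U → rack 3 (remaining 14U)
14U → rack 3 (remaining 0U)
21U → rack 4 (remaining 3U)
13U → rack 5 (remaining 11U)
22U → rack 6 (remaining 2U)
13U → rack 7 (remaining 11U)
21U → rack 8 (remaining 3U)
14U → rack 9 (remaining 10U)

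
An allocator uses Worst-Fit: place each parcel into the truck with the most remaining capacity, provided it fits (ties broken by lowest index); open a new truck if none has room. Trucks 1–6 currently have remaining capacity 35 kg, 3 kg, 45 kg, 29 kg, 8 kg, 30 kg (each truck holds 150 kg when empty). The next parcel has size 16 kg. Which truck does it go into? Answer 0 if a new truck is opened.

Trucks with room: truck 1 (35 kg), truck 3 (45 kg), truck 4 (29 kg), truck 6 (30 kg).
Most room is truck 3 with 45 kg free.

3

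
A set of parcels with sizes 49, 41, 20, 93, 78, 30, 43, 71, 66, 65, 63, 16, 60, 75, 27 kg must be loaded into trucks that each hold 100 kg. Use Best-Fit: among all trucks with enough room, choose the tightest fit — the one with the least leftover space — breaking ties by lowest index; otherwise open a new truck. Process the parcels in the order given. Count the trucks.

Put 49 kg in truck 1; 51 kg remain.
Put 41 kg in truck 1; 10 kg remain.
Put 20 kg in truck 2; 80 kg remain.
Put 93 kg in truck 3; 7 kg remain.
Put 78 kg in truck 2; 2 kg remain.
Put 30 kg in truck 4; 70 kg remain.
Put 43 kg in truck 4; 27 kg remain.
Put 71 kg in truck 5; 29 kg remain.
Put 66 kg in truck 6; 34 kg remain.
Put 65 kg in truck 7; 35 kg remain.
Put 63 kg in truck 8; 37 kg remain.
Put 16 kg in truck 4; 11 kg remain.
Put 60 kg in truck 9; 40 kg remain.
Put 75 kg in truck 10; 25 kg remain.
Put 27 kg in truck 5; 2 kg remain.
Final trucks: [49,41] [20,78] [93] [30,43,16] [71,27] [66] [65] [63] [60] [75].

10 trucks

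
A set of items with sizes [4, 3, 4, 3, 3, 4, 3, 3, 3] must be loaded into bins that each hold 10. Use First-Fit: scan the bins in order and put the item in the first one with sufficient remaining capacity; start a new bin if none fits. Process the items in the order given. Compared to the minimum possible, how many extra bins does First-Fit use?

0

First-Fit: [4,3,3] [4,3,3] [4,3,3] → 3 bins.
Total size 30; any packing needs at least ⌈30/10⌉ = 3 bins.
So 3 is already optimal.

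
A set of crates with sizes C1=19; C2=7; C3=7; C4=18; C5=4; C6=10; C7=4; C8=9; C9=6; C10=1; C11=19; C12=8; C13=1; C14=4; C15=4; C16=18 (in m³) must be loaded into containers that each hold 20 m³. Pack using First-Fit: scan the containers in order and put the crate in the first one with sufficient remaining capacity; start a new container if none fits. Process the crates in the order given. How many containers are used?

Put C1 (19 m³) in container 1; 1 m³ remain.
Put C2 (7 m³) in container 2; 13 m³ remain.
Put C3 (7 m³) in container 2; 6 m³ remain.
Put C4 (18 m³) in container 3; 2 m³ remain.
Put C5 (4 m³) in container 2; 2 m³ remain.
Put C6 (10 m³) in container 4; 10 m³ remain.
Put C7 (4 m³) in container 4; 6 m³ remain.
Put C8 (9 m³) in container 5; 11 m³ remain.
Put C9 (6 m³) in container 4; 0 m³ remain.
Put C10 (1 m³) in container 1; 0 m³ remain.
Put C11 (19 m³) in container 6; 1 m³ remain.
Put C12 (8 m³) in container 5; 3 m³ remain.
Put C13 (1 m³) in container 2; 1 m³ remain.
Put C14 (4 m³) in container 7; 16 m³ remain.
Put C15 (4 m³) in container 7; 12 m³ remain.
Put C16 (18 m³) in container 8; 2 m³ remain.

8 containers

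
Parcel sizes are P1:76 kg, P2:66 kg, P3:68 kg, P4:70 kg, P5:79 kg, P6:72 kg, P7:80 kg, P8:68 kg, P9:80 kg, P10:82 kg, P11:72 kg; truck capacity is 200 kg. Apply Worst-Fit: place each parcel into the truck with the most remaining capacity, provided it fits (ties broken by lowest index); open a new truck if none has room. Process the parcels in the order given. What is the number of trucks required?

truck 1: place P1 (76 kg), 124 kg left
truck 1: place P2 (66 kg), 58 kg left
truck 2: place P3 (68 kg), 132 kg left
truck 2: place P4 (70 kg), 62 kg left
truck 3: place P5 (79 kg), 121 kg left
truck 3: place P6 (72 kg), 49 kg left
truck 4: place P7 (80 kg), 120 kg left
truck 4: place P8 (68 kg), 52 kg left
truck 5: place P9 (80 kg), 120 kg left
truck 5: place P10 (82 kg), 38 kg left
truck 6: place P11 (72 kg), 128 kg left
Final trucks: [76,66] [68,70] [79,72] [80,68] [80,82] [72].

6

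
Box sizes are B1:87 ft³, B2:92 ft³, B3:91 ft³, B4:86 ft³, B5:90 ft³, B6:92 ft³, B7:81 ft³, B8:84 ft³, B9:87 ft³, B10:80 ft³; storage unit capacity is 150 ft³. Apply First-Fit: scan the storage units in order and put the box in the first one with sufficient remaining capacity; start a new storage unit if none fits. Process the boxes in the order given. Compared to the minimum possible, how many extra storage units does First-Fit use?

First-Fit: [87] [92] [91] [86] [90] [92] [81] [84] [87] [80] → 10 storage units.
10 boxes exceed 75 ft³ (half the capacity), and no two of those can share a storage unit, so at least 10 storage units are needed.
So 10 is already optimal.

0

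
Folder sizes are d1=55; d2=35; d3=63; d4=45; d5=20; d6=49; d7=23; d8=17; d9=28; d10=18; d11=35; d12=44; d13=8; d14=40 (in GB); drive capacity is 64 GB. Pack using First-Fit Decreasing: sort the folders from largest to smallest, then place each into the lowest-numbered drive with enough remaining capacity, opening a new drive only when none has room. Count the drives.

8

Sorted descending: 63, 55, 49, 45, 44, 40, 35, 35, 28, 23, 20, 18, 17, 8.
63 GB → drive 1 (remaining 1 GB)
55 GB → drive 2 (remaining 9 GB)
49 GB → drive 3 (remaining 15 GB)
45 GB → drive 4 (remaining 19 GB)
44 GB → drive 5 (remaining 20 GB)
40 GB → drive 6 (remaining 24 GB)
35 GB → drive 7 (remaining 29 GB)
35 GB → drive 8 (remaining 29 GB)
28 GB → drive 7 (remaining 1 GB)
23 GB → drive 6 (remaining 1 GB)
20 GB → drive 5 (remaining 0 GB)
18 GB → drive 4 (remaining 1 GB)
17 GB → drive 8 (remaining 12 GB)
8 GB → drive 2 (remaining 1 GB)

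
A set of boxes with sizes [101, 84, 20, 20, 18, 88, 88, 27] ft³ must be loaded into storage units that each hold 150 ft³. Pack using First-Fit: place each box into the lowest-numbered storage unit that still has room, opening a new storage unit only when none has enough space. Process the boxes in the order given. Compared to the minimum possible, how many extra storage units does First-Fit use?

First-Fit: [101,20,20] [84,18,27] [88] [88] → 4 storage units.
4 boxes exceed 75 ft³ (half the capacity), and no two of those can share a storage unit, so at least 4 storage units are needed.
So 4 is already optimal.

0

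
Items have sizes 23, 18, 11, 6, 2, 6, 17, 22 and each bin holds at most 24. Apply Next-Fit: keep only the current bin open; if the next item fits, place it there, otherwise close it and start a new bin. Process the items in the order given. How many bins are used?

5

bin 1: place 23, 1 left
bin 2: place 18, 6 left
bin 3: place 11, 13 left
bin 3: place 6, 7 left
bin 3: place 2, 5 left
bin 4: place 6, 18 left
bin 4: place 17, 1 left
bin 5: place 22, 2 left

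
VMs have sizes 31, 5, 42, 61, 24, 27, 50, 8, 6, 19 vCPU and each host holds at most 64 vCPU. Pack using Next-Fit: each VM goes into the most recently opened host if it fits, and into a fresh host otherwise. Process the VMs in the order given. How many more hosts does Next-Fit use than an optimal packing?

Next-Fit: [31,5] [42] [61] [24,27] [50,8,6] [19] → 6 hosts.
Total size 273 vCPU; any packing needs at least ⌈273/64⌉ = 5 hosts.
An optimal packing achieves that bound: [61] [50,8,6] [42,19] [31,27,5] [24] → 5 hosts.
Excess: 6 − 5 = 1.

1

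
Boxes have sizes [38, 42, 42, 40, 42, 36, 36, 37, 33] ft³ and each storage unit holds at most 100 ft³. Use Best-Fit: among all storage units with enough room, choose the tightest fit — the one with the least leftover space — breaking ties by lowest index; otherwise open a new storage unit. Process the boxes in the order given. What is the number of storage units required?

storage unit 1: place 38 ft³, 62 ft³ left
storage unit 1: place 42 ft³, 20 ft³ left
storage unit 2: place 42 ft³, 58 ft³ left
storage unit 2: place 40 ft³, 18 ft³ left
storage unit 3: place 42 ft³, 58 ft³ left
storage unit 3: place 36 ft³, 22 ft³ left
storage unit 4: place 36 ft³, 64 ft³ left
storage unit 4: place 37 ft³, 27 ft³ left
storage unit 5: place 33 ft³, 67 ft³ left

5 storage units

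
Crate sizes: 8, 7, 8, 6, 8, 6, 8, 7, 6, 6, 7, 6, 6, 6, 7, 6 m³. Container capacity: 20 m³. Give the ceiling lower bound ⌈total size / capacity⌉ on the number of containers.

6

Total size = 8 + 7 + 8 + 6 + 8 + 6 + 8 + 7 + 6 + 6 + 7 + 6 + 6 + 6 + 7 + 6 = 108 m³.
⌈108 / 20⌉ = 6.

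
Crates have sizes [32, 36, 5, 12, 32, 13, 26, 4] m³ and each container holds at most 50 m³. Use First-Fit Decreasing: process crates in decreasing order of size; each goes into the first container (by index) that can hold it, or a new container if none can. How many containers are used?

4 containers

Sorted descending: 36, 32, 32, 26, 13, 12, 5, 4.
Put 36 m³ in container 1; 14 m³ remain.
Put 32 m³ in container 2; 18 m³ remain.
Put 32 m³ in container 3; 18 m³ remain.
Put 26 m³ in container 4; 24 m³ remain.
Put 13 m³ in container 1; 1 m³ remain.
Put 12 m³ in container 2; 6 m³ remain.
Put 5 m³ in container 2; 1 m³ remain.
Put 4 m³ in container 3; 14 m³ remain.
Final containers: [36,13] [32,12,5] [32,4] [26].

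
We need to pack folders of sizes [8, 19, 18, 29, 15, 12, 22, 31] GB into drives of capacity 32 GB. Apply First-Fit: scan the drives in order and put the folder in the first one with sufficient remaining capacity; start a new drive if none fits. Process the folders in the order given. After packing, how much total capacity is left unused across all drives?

38

drive 1: place 8 GB, 24 GB left
drive 1: place 19 GB, 5 GB left
drive 2: place 18 GB, 14 GB left
drive 3: place 29 GB, 3 GB left
drive 4: place 15 GB, 17 GB left
drive 2: place 12 GB, 2 GB left
drive 5: place 22 GB, 10 GB left
drive 6: place 31 GB, 1 GB left
6 drives × 32 GB = 192 GB; used 154 GB; unused 38 GB.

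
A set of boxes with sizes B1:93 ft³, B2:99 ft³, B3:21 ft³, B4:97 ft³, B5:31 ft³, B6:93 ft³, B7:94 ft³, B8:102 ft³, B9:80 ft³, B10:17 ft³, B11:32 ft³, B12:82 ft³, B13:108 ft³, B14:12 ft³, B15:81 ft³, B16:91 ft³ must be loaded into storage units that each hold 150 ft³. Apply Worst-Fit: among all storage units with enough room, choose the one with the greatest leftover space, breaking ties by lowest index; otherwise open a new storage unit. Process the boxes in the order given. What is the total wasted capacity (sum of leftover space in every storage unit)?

storage unit 1: place B1 (93 ft³), 57 ft³ left
storage unit 2: place B2 (99 ft³), 51 ft³ left
storage unit 1: place B3 (21 ft³), 36 ft³ left
storage unit 3: place B4 (97 ft³), 53 ft³ left
storage unit 3: place B5 (31 ft³), 22 ft³ left
storage unit 4: place B6 (93 ft³), 57 ft³ left
storage unit 5: place B7 (94 ft³), 56 ft³ left
storage unit 6: place B8 (102 ft³), 48 ft³ left
storage unit 7: place B9 (80 ft³), 70 ft³ left
storage unit 7: place B10 (17 ft³), 53 ft³ left
storage unit 4: place B11 (32 ft³), 25 ft³ left
storage unit 8: place B12 (82 ft³), 68 ft³ left
storage unit 9: place B13 (108 ft³), 42 ft³ left
storage unit 8: place B14 (12 ft³), 56 ft³ left
storage unit 10: place B15 (81 ft³), 69 ft³ left
storage unit 11: place B16 (91 ft³), 59 ft³ left
11 storage units × 150 ft³ = 1650 ft³; used 1133 ft³; unused 517 ft³.

517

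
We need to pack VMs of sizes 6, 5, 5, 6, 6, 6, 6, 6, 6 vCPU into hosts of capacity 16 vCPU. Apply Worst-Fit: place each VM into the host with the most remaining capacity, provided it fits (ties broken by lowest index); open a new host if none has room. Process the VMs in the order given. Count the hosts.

4

host 1: place 6 vCPU, 10 vCPU left
host 1: place 5 vCPU, 5 vCPU left
host 1: place 5 vCPU, 0 vCPU left
host 2: place 6 vCPU, 10 vCPU left
host 2: place 6 vCPU, 4 vCPU left
host 3: place 6 vCPU, 10 vCPU left
host 3: place 6 vCPU, 4 vCPU left
host 4: place 6 vCPU, 10 vCPU left
host 4: place 6 vCPU, 4 vCPU left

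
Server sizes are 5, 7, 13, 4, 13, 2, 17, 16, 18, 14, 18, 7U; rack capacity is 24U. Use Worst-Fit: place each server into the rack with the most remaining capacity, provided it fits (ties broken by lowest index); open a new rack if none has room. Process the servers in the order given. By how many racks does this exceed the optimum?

1

Worst-Fit: [5,7,4] [13,2] [13,7] [17] [16] [18] [14] [18] → 8 racks.
7 servers exceed 12U (half the capacity), and no two of those can share a rack, so at least 7 racks are needed.
An optimal packing achieves that bound: [18,5] [18,4,2] [17,7] [16,7] [14] [13] [13] → 7 racks.
Excess: 8 − 7 = 1.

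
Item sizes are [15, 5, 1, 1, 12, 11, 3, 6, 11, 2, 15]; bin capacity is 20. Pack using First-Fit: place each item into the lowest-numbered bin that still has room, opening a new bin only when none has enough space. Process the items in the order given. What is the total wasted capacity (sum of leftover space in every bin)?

Put 15 in bin 1; 5 remain.
Put 5 in bin 1; 0 remain.
Put 1 in bin 2; 19 remain.
Put 1 in bin 2; 18 remain.
Put 12 in bin 2; 6 remain.
Put 11 in bin 3; 9 remain.
Put 3 in bin 2; 3 remain.
Put 6 in bin 3; 3 remain.
Put 11 in bin 4; 9 remain.
Put 2 in bin 2; 1 remain.
Put 15 in bin 5; 5 remain.
5 bins × 20 = 100; used 82; unused 18.

18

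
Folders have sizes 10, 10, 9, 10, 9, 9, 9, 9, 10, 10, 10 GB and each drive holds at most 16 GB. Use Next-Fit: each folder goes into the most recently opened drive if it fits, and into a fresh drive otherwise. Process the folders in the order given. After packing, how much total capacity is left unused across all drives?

71

Put 10 GB in drive 1; 6 GB remain.
Put 10 GB in drive 2; 6 GB remain.
Put 9 GB in drive 3; 7 GB remain.
Put 10 GB in drive 4; 6 GB remain.
Put 9 GB in drive 5; 7 GB remain.
Put 9 GB in drive 6; 7 GB remain.
Put 9 GB in drive 7; 7 GB remain.
Put 9 GB in drive 8; 7 GB remain.
Put 10 GB in drive 9; 6 GB remain.
Put 10 GB in drive 10; 6 GB remain.
Put 10 GB in drive 11; 6 GB remain.
11 drives × 16 GB = 176 GB; used 105 GB; unused 71 GB.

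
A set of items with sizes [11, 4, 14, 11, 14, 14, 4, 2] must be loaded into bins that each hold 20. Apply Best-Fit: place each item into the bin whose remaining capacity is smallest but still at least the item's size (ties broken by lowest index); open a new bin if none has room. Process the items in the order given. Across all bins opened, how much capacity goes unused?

26

11 → bin 1 (remaining 9)
4 → bin 1 (remaining 5)
14 → bin 2 (remaining 6)
11 → bin 3 (remaining 9)
14 → bin 4 (remaining 6)
14 → bin 5 (remaining 6)
4 → bin 1 (remaining 1)
2 → bin 2 (remaining 4)
5 bins × 20 = 100; used 74; unused 26.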